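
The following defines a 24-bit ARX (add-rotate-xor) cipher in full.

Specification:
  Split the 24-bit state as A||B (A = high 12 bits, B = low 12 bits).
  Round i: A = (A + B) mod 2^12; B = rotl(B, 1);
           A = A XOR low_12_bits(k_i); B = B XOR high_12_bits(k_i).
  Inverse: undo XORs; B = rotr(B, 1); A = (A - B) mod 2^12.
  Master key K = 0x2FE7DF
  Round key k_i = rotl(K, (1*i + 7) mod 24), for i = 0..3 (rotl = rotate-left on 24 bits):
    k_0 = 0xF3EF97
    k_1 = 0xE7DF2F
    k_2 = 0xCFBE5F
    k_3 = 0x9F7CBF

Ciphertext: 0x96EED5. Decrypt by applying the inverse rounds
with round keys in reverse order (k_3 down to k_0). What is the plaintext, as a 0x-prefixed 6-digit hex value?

s_0 = ciphertext = 0x96EED5
s_1 = InvRound(s_0, k_3) = 0x240391
s_2 = InvRound(s_1, k_2) = 0x46A7B5
s_3 = InvRound(s_2, k_1) = 0x6614E4
s_4 = InvRound(s_3, k_0) = 0x4095ED

0x4095ED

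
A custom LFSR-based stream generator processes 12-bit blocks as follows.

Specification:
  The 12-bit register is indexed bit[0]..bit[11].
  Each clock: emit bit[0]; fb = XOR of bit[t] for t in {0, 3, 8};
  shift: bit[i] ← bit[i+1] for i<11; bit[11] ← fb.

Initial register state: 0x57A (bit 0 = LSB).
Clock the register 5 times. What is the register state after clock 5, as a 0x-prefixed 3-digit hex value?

reg_0 = 0x57A
clock 1: out=0, reg = 0x2BD
clock 2: out=1, reg = 0x15E
clock 3: out=0, reg = 0x0AF
clock 4: out=1, reg = 0x057
clock 5: out=1, reg = 0x82B

0x82B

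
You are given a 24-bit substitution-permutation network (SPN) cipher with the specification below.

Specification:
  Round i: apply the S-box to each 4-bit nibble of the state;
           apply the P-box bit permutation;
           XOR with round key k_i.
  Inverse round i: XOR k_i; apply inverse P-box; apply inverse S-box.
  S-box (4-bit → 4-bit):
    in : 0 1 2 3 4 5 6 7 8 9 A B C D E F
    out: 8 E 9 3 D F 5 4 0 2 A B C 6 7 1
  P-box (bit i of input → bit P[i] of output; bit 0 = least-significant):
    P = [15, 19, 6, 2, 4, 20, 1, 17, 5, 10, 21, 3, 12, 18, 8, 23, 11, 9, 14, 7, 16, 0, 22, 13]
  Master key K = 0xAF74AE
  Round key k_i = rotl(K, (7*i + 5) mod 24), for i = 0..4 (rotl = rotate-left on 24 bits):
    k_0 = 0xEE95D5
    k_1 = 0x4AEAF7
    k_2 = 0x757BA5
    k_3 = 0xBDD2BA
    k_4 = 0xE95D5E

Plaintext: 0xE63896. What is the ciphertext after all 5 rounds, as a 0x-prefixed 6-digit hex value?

0xBF6278

s_0 = plaintext = 0xE63896
s_1 = Round(s_0, k_0) = 0xBB4D94
s_2 = Round(s_1, k_1) = 0xFB5532
s_3 = Round(s_2, k_2) = 0xC0E419
s_4 = Round(s_3, k_3) = 0xC3E310
s_5 = Round(s_4, k_4) = 0xBF6278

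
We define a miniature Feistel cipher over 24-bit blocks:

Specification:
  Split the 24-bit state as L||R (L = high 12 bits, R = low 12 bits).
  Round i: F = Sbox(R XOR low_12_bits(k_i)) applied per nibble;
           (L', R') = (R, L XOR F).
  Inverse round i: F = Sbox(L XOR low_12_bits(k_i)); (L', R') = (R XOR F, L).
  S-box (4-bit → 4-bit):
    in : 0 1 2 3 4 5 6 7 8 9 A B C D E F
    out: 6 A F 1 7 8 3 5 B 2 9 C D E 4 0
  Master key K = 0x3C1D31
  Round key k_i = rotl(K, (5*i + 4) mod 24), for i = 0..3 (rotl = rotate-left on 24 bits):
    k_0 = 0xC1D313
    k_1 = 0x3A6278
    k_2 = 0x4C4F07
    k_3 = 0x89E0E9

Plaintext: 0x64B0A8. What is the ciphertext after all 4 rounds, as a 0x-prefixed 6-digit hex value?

s_0 = plaintext = 0x64B0A8
s_1 = Round(s_0, k_0) = 0x0A8787
s_2 = Round(s_1, k_1) = 0x7878A8
s_3 = Round(s_2, k_2) = 0x8A8217
s_4 = Round(s_3, k_3) = 0x2177AC

0x2177AC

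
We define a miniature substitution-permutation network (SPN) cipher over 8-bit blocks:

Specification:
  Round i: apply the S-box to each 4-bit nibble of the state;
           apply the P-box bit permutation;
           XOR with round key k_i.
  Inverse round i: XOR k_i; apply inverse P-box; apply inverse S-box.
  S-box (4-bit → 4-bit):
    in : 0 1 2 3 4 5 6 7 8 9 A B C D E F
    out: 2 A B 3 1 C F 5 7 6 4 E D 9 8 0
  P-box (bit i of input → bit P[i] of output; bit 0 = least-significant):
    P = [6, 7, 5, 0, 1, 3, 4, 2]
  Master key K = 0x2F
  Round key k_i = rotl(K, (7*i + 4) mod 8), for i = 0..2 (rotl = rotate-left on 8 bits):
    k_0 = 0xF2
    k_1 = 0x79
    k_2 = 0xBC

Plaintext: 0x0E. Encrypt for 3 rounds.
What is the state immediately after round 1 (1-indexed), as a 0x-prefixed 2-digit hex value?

0xFB

s_0 = plaintext = 0x0E
s_1 = Round(s_0, k_0) = 0xFB
s_2 = Round(s_1, k_1) = 0xD8
s_3 = Round(s_2, k_2) = 0x5A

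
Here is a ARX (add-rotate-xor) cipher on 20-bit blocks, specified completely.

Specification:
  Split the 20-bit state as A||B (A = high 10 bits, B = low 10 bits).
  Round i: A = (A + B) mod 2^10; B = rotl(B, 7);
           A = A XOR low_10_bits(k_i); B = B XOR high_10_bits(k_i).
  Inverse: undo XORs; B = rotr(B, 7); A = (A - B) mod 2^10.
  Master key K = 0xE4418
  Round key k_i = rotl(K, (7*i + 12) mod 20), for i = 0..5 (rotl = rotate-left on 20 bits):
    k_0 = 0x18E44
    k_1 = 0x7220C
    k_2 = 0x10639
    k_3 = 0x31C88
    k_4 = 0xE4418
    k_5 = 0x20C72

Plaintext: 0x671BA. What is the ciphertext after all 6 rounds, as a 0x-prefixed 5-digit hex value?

0x4B678

s_0 = plaintext = 0x671BA
s_1 = Round(s_0, k_0) = 0x44954
s_2 = Round(s_1, k_1) = 0x1ABE2
s_3 = Round(s_2, k_2) = 0x9D53D
s_4 = Round(s_3, k_3) = 0xCEA60
s_5 = Round(s_4, k_4) = 0x60BDD
s_6 = Round(s_5, k_5) = 0x4B678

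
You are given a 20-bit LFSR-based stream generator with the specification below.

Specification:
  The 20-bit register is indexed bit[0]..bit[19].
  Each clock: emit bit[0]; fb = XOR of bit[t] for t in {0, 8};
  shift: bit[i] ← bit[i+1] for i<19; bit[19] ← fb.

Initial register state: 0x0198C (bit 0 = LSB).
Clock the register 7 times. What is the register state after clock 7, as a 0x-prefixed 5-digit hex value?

0x2A033

reg_0 = 0x0198C
clock 1: out=0, reg = 0x80CC6
clock 2: out=0, reg = 0x40663
clock 3: out=1, reg = 0xA0331
clock 4: out=1, reg = 0x50198
clock 5: out=0, reg = 0xA80CC
clock 6: out=0, reg = 0x54066
clock 7: out=0, reg = 0x2A033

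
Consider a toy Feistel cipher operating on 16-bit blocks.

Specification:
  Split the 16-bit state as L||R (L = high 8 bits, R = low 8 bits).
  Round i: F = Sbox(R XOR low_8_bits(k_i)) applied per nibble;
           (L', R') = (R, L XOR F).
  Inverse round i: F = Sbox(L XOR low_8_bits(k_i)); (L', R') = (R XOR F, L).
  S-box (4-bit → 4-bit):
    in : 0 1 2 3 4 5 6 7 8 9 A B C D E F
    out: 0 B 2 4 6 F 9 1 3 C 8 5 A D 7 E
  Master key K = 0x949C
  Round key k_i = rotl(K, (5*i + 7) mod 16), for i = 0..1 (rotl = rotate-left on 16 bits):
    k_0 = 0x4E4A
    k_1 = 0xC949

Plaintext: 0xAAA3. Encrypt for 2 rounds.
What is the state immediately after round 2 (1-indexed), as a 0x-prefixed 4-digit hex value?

s_0 = plaintext = 0xAAA3
s_1 = Round(s_0, k_0) = 0xA3D6
s_2 = Round(s_1, k_1) = 0xD66D

0xD66D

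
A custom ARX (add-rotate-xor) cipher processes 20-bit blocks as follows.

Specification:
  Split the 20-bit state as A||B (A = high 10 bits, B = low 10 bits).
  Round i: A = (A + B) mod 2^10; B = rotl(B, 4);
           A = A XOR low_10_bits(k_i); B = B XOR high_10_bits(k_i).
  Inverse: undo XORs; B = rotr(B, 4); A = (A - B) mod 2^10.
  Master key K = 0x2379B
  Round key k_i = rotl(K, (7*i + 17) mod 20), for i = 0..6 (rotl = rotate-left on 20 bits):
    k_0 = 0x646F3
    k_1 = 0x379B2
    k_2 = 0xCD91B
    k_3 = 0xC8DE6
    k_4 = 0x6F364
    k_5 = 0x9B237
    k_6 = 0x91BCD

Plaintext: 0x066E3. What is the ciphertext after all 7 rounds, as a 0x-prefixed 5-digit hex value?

0x34FAC

s_0 = plaintext = 0x066E3
s_1 = Round(s_0, k_0) = 0x03FAA
s_2 = Round(s_1, k_1) = 0x82E70
s_3 = Round(s_2, k_2) = 0x5803F
s_4 = Round(s_3, k_3) = 0x1E4D3
s_5 = Round(s_4, k_4) = 0x8A08F
s_6 = Round(s_5, k_5) = 0x2029E
s_7 = Round(s_6, k_6) = 0x34FAC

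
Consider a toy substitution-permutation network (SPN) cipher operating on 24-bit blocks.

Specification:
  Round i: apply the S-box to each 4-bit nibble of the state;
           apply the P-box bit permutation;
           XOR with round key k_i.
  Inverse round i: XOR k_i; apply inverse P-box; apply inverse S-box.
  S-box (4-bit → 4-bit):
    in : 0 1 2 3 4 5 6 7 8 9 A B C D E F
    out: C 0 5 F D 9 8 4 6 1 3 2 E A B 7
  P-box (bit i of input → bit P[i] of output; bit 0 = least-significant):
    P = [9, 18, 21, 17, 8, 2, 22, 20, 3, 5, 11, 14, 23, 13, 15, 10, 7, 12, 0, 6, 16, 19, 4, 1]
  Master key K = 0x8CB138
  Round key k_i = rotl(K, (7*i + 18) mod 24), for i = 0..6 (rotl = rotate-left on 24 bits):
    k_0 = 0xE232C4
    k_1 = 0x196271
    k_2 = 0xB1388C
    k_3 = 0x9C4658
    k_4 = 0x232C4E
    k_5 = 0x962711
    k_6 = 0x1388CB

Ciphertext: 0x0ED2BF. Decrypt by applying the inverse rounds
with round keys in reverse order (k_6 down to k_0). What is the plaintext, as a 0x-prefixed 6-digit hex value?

s_0 = ciphertext = 0x0ED2BF
s_1 = InvRound(s_0, k_6) = 0xFD1CDA
s_2 = InvRound(s_1, k_5) = 0xE3B224
s_3 = InvRound(s_2, k_4) = 0x6D4F79
s_4 = InvRound(s_3, k_3) = 0x979847
s_5 = InvRound(s_4, k_2) = 0x64891C
s_6 = InvRound(s_5, k_1) = 0xA0833F
s_7 = InvRound(s_6, k_0) = 0x038A26

0x038A26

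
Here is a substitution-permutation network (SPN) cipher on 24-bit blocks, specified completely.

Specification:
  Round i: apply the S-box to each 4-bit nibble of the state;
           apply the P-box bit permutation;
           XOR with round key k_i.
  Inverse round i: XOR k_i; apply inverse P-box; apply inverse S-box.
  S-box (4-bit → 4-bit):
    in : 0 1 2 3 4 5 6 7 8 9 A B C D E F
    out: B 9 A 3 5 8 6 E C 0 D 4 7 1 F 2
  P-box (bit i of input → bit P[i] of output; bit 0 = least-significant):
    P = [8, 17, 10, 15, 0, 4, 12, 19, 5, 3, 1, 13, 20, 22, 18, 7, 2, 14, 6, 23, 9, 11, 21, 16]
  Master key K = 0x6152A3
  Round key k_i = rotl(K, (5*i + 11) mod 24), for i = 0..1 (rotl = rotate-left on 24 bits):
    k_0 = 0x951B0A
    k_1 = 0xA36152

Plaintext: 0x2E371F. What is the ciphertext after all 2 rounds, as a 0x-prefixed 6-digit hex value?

s_0 = plaintext = 0x2E371F
s_1 = Round(s_0, k_0) = 0x4E7345
s_2 = Round(s_1, k_1) = 0x47B3BF

0x47B3BF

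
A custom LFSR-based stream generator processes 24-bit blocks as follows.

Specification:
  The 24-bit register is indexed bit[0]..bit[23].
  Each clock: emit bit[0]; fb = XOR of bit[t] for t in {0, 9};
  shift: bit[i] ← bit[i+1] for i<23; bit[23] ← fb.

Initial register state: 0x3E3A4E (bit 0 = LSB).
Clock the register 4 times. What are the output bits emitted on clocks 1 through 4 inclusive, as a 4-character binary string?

reg_0 = 0x3E3A4E
clock 1: out=0, reg = 0x9F1D27
clock 2: out=1, reg = 0xCF8E93
clock 3: out=1, reg = 0x67C749
clock 4: out=1, reg = 0x33E3A4

0111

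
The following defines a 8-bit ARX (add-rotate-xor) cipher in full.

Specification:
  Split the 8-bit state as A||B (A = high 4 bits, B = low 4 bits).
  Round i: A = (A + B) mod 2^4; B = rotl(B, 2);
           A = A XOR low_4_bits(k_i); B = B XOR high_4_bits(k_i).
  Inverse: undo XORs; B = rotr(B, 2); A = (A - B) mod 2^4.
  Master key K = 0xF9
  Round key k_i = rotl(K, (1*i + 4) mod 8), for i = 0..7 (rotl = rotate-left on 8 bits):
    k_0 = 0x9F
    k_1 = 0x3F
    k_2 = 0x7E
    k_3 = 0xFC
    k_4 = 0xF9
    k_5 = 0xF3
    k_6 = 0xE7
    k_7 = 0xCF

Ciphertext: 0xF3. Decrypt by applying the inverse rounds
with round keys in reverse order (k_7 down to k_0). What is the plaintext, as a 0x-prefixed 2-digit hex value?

s_0 = ciphertext = 0xF3
s_1 = InvRound(s_0, k_7) = 0x1F
s_2 = InvRound(s_1, k_6) = 0x24
s_3 = InvRound(s_2, k_5) = 0x3E
s_4 = InvRound(s_3, k_4) = 0x64
s_5 = InvRound(s_4, k_3) = 0xCE
s_6 = InvRound(s_5, k_2) = 0xC6
s_7 = InvRound(s_6, k_1) = 0xE5
s_8 = InvRound(s_7, k_0) = 0xE3

0xE3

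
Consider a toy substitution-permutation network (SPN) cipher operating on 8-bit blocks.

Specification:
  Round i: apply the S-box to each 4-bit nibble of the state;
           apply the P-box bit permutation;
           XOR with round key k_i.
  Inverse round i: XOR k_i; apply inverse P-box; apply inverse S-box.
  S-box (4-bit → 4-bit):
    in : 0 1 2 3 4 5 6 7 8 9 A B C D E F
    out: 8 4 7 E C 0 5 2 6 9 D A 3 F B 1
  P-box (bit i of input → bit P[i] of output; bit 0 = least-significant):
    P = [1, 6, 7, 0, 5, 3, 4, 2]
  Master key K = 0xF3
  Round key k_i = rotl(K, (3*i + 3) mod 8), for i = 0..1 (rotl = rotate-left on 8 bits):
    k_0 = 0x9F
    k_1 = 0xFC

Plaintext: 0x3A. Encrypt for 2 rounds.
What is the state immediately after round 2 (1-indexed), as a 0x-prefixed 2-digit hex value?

0xF9

s_0 = plaintext = 0x3A
s_1 = Round(s_0, k_0) = 0x00
s_2 = Round(s_1, k_1) = 0xF9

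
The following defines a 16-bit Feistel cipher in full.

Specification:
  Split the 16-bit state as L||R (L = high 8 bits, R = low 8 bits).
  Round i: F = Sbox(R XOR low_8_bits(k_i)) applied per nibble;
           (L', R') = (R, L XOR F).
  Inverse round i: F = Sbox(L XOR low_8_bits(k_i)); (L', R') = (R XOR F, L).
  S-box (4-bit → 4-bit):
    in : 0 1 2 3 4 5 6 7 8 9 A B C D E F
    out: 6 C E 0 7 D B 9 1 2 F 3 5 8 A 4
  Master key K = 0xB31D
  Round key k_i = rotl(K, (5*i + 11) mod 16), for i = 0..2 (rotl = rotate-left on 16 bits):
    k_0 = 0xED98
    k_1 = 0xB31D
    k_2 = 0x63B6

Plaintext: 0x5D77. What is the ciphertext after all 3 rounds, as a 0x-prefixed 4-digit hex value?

s_0 = plaintext = 0x5D77
s_1 = Round(s_0, k_0) = 0x77F9
s_2 = Round(s_1, k_1) = 0xF9D0
s_3 = Round(s_2, k_2) = 0xD042

0xD042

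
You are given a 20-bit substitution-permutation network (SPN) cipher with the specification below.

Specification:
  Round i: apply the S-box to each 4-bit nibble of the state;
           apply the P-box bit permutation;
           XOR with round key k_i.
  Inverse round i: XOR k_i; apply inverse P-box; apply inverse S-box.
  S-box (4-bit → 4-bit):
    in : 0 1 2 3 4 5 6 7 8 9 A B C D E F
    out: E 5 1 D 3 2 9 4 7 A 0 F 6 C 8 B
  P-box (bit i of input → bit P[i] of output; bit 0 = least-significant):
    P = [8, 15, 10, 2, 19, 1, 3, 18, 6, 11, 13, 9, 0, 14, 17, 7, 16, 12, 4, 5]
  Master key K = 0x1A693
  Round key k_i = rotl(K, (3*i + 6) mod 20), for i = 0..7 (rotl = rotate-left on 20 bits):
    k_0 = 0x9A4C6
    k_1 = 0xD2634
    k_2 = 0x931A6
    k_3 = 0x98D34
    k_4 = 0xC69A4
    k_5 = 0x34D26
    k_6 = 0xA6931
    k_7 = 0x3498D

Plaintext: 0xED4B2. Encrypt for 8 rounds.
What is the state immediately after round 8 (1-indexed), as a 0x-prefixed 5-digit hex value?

0x58D13

s_0 = plaintext = 0xED4B2
s_1 = Round(s_0, k_0) = 0x7AD2C
s_2 = Round(s_1, k_1) = 0x58024
s_3 = Round(s_2, k_2) = 0x3CAA7
s_4 = Round(s_3, k_3) = 0xAC904
s_5 = Round(s_4, k_4) = 0xAA2AE
s_6 = Round(s_5, k_5) = 0x34D62
s_7 = Round(s_6, k_6) = 0x70A00
s_8 = Round(s_7, k_7) = 0x58D13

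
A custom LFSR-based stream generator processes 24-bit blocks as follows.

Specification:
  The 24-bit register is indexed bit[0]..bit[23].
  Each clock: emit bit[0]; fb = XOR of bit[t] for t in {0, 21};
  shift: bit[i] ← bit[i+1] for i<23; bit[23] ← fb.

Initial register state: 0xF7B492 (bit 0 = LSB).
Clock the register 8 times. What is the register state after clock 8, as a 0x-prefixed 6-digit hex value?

0x7DF7B4

reg_0 = 0xF7B492
clock 1: out=0, reg = 0xFBDA49
clock 2: out=1, reg = 0x7DED24
clock 3: out=0, reg = 0xBEF692
clock 4: out=0, reg = 0xDF7B49
clock 5: out=1, reg = 0xEFBDA4
clock 6: out=0, reg = 0xF7DED2
clock 7: out=0, reg = 0xFBEF69
clock 8: out=1, reg = 0x7DF7B4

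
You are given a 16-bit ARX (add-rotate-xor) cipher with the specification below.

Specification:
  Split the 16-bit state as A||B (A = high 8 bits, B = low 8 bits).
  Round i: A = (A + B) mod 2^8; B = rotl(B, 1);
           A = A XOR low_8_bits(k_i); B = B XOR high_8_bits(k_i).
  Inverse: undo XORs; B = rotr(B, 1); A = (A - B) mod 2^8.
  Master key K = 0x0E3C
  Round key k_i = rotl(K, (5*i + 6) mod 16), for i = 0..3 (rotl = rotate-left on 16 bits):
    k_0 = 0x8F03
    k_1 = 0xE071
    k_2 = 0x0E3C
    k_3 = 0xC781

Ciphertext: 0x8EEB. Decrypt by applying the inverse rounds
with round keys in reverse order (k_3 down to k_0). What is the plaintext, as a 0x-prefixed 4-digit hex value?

0x55FC

s_0 = ciphertext = 0x8EEB
s_1 = InvRound(s_0, k_3) = 0xF916
s_2 = InvRound(s_1, k_2) = 0xB90C
s_3 = InvRound(s_2, k_1) = 0x5276
s_4 = InvRound(s_3, k_0) = 0x55FC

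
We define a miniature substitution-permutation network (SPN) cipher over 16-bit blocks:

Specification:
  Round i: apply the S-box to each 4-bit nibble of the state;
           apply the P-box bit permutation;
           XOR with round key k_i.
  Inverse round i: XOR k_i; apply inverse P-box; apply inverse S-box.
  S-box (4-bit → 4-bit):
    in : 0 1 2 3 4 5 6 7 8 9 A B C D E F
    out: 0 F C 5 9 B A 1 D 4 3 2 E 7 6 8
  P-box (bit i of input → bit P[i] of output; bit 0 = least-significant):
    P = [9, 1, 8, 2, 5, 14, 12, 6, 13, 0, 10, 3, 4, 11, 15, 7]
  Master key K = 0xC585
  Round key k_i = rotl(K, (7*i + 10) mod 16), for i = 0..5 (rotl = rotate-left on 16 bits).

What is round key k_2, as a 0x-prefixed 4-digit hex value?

K = 0xC585
k_0 = rotl(K, (7*0+10) mod 16) = rotl(K, 10) = 0x1716
k_1 = rotl(K, (7*1+10) mod 16) = rotl(K, 1) = 0x8B0B
k_2 = rotl(K, (7*2+10) mod 16) = rotl(K, 8) = 0x85C5

0x85C5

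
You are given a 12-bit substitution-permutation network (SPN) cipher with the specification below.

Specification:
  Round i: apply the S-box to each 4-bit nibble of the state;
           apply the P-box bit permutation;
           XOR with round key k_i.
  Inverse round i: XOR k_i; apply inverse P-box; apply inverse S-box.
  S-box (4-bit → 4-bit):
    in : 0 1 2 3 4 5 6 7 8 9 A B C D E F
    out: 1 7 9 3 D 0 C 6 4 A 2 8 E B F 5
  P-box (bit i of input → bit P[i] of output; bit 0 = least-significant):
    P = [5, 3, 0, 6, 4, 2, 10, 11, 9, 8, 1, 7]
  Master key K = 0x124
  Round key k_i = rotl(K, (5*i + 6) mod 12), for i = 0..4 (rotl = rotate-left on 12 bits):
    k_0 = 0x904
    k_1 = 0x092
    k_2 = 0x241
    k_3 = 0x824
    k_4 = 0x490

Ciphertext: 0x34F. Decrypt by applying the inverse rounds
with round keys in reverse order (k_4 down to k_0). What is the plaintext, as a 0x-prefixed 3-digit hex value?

s_0 = ciphertext = 0x34F
s_1 = InvRound(s_0, k_4) = 0xE1C
s_2 = InvRound(s_1, k_3) = 0x0F3
s_3 = InvRound(s_2, k_2) = 0x400
s_4 = InvRound(s_3, k_1) = 0x6F5
s_5 = InvRound(s_4, k_0) = 0xD44

0xD44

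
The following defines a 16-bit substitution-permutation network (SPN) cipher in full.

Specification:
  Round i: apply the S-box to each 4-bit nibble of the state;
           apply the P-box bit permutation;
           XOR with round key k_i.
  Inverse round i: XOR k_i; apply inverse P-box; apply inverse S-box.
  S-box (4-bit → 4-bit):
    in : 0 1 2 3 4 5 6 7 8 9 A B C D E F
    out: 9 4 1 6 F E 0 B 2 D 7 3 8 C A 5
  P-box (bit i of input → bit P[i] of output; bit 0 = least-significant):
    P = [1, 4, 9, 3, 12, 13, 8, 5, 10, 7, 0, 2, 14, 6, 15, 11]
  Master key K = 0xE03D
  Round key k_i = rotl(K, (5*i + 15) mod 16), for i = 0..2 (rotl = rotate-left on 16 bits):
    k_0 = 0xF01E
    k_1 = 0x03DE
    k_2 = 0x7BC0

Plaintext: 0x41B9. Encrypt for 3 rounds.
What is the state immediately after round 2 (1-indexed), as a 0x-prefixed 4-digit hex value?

0x6C67

s_0 = plaintext = 0x41B9
s_1 = Round(s_0, k_0) = 0x0A55
s_2 = Round(s_1, k_1) = 0x6C67
s_3 = Round(s_2, k_2) = 0x7BDE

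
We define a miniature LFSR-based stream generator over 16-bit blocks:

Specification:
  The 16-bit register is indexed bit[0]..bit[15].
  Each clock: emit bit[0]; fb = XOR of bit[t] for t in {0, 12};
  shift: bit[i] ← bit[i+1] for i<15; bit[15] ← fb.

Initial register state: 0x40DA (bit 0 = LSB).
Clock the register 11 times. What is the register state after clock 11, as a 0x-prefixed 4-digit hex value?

reg_0 = 0x40DA
clock 1: out=0, reg = 0x206D
clock 2: out=1, reg = 0x9036
clock 3: out=0, reg = 0xC81B
clock 4: out=1, reg = 0xE40D
clock 5: out=1, reg = 0xF206
clock 6: out=0, reg = 0xF903
clock 7: out=1, reg = 0x7C81
clock 8: out=1, reg = 0x3E40
clock 9: out=0, reg = 0x9F20
clock 10: out=0, reg = 0xCF90
clock 11: out=0, reg = 0x67C8

0x67C8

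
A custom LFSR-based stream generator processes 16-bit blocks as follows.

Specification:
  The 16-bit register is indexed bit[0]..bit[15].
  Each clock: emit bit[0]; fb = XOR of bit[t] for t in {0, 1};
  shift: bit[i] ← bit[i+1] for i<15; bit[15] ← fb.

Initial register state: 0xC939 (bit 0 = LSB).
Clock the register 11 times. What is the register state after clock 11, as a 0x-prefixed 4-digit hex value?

0xB4B9

reg_0 = 0xC939
clock 1: out=1, reg = 0xE49C
clock 2: out=0, reg = 0x724E
clock 3: out=0, reg = 0xB927
clock 4: out=1, reg = 0x5C93
clock 5: out=1, reg = 0x2E49
clock 6: out=1, reg = 0x9724
clock 7: out=0, reg = 0x4B92
clock 8: out=0, reg = 0xA5C9
clock 9: out=1, reg = 0xD2E4
clock 10: out=0, reg = 0x6972
clock 11: out=0, reg = 0xB4B9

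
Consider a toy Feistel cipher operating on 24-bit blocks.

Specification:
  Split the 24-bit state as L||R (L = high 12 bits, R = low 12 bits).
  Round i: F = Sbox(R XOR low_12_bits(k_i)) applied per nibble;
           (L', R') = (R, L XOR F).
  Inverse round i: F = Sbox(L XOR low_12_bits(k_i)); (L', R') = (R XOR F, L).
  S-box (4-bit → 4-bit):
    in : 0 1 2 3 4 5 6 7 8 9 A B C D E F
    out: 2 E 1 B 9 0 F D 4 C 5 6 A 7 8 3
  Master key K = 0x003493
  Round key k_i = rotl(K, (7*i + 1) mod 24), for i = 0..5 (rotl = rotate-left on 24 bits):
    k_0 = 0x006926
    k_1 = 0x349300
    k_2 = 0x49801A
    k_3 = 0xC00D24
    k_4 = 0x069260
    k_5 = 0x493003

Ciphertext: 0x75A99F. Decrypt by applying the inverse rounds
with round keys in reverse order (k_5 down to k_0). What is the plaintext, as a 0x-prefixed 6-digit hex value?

0xB7C544

s_0 = ciphertext = 0x75A99F
s_1 = InvRound(s_0, k_5) = 0x49375A
s_2 = InvRound(s_1, k_4) = 0x861493
s_3 = InvRound(s_2, k_3) = 0x403861
s_4 = InvRound(s_3, k_2) = 0x18D403
s_5 = InvRound(s_4, k_1) = 0x54418D
s_6 = InvRound(s_5, k_0) = 0xB7C544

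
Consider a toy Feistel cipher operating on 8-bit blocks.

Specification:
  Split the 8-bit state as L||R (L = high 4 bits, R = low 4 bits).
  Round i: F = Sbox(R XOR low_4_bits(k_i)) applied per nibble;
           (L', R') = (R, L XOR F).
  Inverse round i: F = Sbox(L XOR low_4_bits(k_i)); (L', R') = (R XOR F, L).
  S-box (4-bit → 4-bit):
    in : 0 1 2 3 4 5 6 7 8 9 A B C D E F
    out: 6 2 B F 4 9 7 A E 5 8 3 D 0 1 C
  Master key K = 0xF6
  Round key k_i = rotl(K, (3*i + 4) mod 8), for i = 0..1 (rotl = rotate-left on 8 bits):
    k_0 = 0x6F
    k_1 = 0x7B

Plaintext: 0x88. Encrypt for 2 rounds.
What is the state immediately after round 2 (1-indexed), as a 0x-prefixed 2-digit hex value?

0x2D

s_0 = plaintext = 0x88
s_1 = Round(s_0, k_0) = 0x82
s_2 = Round(s_1, k_1) = 0x2D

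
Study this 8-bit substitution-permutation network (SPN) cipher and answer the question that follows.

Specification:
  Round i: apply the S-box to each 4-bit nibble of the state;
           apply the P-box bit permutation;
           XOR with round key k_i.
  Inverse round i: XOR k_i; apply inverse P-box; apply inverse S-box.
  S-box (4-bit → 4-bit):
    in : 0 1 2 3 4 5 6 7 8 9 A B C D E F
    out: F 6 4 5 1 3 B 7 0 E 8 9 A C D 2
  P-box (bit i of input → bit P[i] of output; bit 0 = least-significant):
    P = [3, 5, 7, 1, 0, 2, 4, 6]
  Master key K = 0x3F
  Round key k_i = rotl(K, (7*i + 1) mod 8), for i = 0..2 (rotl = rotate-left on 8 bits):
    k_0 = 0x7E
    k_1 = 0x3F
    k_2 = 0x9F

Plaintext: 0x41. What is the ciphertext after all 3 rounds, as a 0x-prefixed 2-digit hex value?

s_0 = plaintext = 0x41
s_1 = Round(s_0, k_0) = 0xDF
s_2 = Round(s_1, k_1) = 0x4F
s_3 = Round(s_2, k_2) = 0xBE

0xBE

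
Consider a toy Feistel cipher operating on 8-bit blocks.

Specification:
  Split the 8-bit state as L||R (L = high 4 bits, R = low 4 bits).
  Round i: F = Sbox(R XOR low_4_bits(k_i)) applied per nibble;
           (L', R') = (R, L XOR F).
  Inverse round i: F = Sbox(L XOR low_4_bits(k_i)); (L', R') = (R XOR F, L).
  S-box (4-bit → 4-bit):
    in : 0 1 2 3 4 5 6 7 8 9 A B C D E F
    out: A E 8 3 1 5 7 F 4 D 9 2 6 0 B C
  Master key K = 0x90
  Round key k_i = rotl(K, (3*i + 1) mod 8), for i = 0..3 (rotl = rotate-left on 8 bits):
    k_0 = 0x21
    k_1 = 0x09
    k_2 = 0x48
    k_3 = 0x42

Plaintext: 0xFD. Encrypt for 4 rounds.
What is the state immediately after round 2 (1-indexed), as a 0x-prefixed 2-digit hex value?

0x97

s_0 = plaintext = 0xFD
s_1 = Round(s_0, k_0) = 0xD9
s_2 = Round(s_1, k_1) = 0x97
s_3 = Round(s_2, k_2) = 0x75
s_4 = Round(s_3, k_3) = 0x58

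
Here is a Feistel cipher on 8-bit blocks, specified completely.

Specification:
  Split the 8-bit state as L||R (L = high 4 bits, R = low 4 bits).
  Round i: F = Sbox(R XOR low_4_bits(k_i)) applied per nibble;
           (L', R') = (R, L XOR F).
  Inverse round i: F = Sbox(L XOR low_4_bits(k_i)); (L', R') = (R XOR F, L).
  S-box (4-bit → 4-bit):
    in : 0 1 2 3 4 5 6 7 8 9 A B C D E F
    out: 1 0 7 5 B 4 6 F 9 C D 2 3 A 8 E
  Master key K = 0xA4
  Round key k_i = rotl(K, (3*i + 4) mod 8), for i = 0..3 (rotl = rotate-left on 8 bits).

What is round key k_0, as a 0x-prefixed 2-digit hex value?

K = 0xA4
k_0 = rotl(K, (3*0+4) mod 8) = rotl(K, 4) = 0x4A

0x4A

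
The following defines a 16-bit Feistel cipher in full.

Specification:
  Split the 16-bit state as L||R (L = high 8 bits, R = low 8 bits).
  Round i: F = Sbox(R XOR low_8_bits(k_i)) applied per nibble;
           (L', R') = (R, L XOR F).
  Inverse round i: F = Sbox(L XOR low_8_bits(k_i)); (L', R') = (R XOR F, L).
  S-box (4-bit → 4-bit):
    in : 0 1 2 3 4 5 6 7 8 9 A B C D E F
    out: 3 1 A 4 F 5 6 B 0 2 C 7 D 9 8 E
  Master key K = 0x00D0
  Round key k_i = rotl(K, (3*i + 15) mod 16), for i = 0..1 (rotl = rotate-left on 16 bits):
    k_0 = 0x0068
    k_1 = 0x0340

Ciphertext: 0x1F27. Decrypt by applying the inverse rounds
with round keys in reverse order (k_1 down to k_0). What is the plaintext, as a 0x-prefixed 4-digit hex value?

s_0 = ciphertext = 0x1F27
s_1 = InvRound(s_0, k_1) = 0x791F
s_2 = InvRound(s_1, k_0) = 0x0E79

0x0E79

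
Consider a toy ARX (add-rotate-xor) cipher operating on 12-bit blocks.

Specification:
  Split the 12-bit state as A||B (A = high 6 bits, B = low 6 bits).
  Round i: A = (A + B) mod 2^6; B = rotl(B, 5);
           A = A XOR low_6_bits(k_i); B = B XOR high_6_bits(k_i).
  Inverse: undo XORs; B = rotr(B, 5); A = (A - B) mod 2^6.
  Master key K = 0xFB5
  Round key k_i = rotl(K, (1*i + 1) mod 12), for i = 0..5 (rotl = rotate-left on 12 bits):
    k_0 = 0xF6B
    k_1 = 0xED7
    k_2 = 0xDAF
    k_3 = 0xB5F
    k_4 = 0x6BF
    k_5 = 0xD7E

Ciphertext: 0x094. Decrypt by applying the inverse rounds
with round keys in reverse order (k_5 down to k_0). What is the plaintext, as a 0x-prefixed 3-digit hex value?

0xC15

s_0 = ciphertext = 0x094
s_1 = InvRound(s_0, k_5) = 0xE43
s_2 = InvRound(s_1, k_4) = 0x532
s_3 = InvRound(s_2, k_3) = 0x37E
s_4 = InvRound(s_3, k_2) = 0x490
s_5 = InvRound(s_4, k_1) = 0xB97
s_6 = InvRound(s_5, k_0) = 0xC15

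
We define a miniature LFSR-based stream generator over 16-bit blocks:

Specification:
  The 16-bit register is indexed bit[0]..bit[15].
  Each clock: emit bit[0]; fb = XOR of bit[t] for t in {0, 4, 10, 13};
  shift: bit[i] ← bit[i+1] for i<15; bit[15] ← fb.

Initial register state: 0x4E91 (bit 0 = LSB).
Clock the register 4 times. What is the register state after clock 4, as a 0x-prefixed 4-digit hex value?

reg_0 = 0x4E91
clock 1: out=1, reg = 0xA748
clock 2: out=0, reg = 0x53A4
clock 3: out=0, reg = 0x29D2
clock 4: out=0, reg = 0x14E9

0x14E9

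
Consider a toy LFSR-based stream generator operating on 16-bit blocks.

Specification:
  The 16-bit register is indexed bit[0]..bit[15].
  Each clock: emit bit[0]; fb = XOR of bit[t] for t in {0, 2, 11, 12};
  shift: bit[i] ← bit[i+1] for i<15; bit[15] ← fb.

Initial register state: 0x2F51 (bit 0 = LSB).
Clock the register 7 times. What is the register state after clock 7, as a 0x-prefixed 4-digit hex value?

reg_0 = 0x2F51
clock 1: out=1, reg = 0x17A8
clock 2: out=0, reg = 0x8BD4
clock 3: out=0, reg = 0x45EA
clock 4: out=0, reg = 0x22F5
clock 5: out=1, reg = 0x117A
clock 6: out=0, reg = 0x88BD
clock 7: out=1, reg = 0xC45E

0xC45E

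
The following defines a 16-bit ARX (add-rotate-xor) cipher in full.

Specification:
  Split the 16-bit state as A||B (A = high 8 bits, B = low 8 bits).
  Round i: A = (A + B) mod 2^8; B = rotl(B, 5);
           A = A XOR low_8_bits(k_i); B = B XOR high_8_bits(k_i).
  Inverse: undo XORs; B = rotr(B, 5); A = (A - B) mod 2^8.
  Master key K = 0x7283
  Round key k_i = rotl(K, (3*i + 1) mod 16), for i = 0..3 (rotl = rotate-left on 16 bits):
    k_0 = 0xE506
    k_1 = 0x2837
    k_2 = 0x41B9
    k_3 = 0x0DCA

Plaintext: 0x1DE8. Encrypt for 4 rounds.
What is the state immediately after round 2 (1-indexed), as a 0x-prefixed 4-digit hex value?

0xCC37

s_0 = plaintext = 0x1DE8
s_1 = Round(s_0, k_0) = 0x03F8
s_2 = Round(s_1, k_1) = 0xCC37
s_3 = Round(s_2, k_2) = 0xBAA7
s_4 = Round(s_3, k_3) = 0xABF9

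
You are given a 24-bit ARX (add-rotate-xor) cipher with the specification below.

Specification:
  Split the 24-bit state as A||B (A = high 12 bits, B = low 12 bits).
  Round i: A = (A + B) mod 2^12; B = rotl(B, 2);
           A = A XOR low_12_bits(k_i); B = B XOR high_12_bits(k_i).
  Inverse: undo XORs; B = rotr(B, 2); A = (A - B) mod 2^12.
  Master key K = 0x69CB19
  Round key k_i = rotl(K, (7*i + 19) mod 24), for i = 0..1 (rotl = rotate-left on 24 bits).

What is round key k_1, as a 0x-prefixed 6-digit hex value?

0xA72C65

K = 0x69CB19
k_0 = rotl(K, (7*0+19) mod 24) = rotl(K, 19) = 0xCB4E58
k_1 = rotl(K, (7*1+19) mod 24) = rotl(K, 2) = 0xA72C65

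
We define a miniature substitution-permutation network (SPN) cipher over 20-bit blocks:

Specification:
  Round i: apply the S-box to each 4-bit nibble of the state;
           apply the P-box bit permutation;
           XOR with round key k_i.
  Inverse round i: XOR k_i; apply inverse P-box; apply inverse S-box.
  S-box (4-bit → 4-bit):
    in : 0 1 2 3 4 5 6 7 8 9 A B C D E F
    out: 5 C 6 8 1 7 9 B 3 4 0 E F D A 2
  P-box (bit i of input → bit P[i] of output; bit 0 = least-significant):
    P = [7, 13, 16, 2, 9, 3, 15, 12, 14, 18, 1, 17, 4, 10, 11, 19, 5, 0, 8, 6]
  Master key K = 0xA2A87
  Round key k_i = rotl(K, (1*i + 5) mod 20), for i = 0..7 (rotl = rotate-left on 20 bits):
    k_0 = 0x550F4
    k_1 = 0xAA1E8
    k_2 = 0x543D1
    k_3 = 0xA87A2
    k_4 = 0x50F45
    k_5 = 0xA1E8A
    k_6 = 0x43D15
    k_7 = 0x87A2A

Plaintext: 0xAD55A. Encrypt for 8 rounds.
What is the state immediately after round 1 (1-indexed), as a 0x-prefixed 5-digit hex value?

0x99AEE

s_0 = plaintext = 0xAD55A
s_1 = Round(s_0, k_0) = 0x99AEE
s_2 = Round(s_1, k_1) = 0xA98E4
s_3 = Round(s_2, k_2) = 0x11B59
s_4 = Round(s_3, k_3) = 0x50CE8
s_5 = Round(s_4, k_4) = 0x376FE
s_6 = Round(s_5, k_5) = 0x07AD6
s_7 = Round(s_6, k_6) = 0xCAAA1
s_8 = Round(s_7, k_7) = 0x97B4F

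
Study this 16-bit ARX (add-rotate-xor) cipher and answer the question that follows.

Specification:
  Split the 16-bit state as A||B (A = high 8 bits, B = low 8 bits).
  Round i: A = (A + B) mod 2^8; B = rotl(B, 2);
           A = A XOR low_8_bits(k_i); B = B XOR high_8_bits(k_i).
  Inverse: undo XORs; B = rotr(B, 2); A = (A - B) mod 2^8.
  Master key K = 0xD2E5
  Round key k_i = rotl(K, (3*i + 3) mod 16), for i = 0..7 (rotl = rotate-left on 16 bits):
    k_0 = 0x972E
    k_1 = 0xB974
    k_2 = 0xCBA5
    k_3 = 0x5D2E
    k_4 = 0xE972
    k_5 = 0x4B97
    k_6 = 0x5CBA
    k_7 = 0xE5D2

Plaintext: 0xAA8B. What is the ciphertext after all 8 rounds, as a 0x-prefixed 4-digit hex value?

0x57DD

s_0 = plaintext = 0xAA8B
s_1 = Round(s_0, k_0) = 0x1BB9
s_2 = Round(s_1, k_1) = 0xA05F
s_3 = Round(s_2, k_2) = 0x5AB6
s_4 = Round(s_3, k_3) = 0x3E87
s_5 = Round(s_4, k_4) = 0xB7F7
s_6 = Round(s_5, k_5) = 0x3994
s_7 = Round(s_6, k_6) = 0x770E
s_8 = Round(s_7, k_7) = 0x57DD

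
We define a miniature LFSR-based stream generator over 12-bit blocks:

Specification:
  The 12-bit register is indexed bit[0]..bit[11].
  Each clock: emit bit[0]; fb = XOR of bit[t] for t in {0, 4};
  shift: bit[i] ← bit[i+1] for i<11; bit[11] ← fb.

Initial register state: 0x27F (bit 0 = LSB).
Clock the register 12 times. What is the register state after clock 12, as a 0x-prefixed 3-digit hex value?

reg_0 = 0x27F
clock 1: out=1, reg = 0x13F
clock 2: out=1, reg = 0x09F
clock 3: out=1, reg = 0x04F
clock 4: out=1, reg = 0x827
clock 5: out=1, reg = 0xC13
clock 6: out=1, reg = 0x609
clock 7: out=1, reg = 0xB04
clock 8: out=0, reg = 0x582
clock 9: out=0, reg = 0x2C1
clock 10: out=1, reg = 0x960
clock 11: out=0, reg = 0x4B0
clock 12: out=0, reg = 0xA58

0xA58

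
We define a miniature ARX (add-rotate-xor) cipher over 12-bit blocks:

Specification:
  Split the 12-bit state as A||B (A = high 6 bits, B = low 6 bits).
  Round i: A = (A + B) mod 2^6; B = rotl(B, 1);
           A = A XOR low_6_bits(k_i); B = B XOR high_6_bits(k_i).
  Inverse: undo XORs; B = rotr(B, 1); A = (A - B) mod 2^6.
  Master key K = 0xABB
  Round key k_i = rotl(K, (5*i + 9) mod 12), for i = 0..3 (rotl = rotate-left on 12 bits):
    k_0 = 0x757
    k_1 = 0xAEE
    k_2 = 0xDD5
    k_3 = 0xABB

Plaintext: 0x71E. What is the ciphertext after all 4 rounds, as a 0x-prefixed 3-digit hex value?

0xE27

s_0 = plaintext = 0x71E
s_1 = Round(s_0, k_0) = 0xB61
s_2 = Round(s_1, k_1) = 0x828
s_3 = Round(s_2, k_2) = 0x766
s_4 = Round(s_3, k_3) = 0xE27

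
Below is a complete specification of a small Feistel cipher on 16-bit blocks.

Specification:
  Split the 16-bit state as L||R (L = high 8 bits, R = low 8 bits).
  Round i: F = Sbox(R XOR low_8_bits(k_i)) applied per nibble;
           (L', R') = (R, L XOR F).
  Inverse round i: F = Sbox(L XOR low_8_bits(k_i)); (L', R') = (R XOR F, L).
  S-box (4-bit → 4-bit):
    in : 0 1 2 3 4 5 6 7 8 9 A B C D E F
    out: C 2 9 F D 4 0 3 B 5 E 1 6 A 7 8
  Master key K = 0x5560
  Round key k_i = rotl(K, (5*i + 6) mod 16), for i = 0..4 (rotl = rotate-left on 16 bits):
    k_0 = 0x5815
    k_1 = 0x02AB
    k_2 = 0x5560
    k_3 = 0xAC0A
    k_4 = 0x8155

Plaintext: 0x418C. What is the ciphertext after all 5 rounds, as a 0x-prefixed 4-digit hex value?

0xCBCE

s_0 = plaintext = 0x418C
s_1 = Round(s_0, k_0) = 0x8C14
s_2 = Round(s_1, k_1) = 0x1494
s_3 = Round(s_2, k_2) = 0x9499
s_4 = Round(s_3, k_3) = 0x99CB
s_5 = Round(s_4, k_4) = 0xCBCE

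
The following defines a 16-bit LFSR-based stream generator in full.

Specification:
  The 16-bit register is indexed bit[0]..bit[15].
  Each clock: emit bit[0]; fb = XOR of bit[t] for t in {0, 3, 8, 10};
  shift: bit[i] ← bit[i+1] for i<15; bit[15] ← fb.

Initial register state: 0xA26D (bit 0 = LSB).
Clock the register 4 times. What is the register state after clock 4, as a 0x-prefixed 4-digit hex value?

0xAA26

reg_0 = 0xA26D
clock 1: out=1, reg = 0x5136
clock 2: out=0, reg = 0xA89B
clock 3: out=1, reg = 0x544D
clock 4: out=1, reg = 0xAA26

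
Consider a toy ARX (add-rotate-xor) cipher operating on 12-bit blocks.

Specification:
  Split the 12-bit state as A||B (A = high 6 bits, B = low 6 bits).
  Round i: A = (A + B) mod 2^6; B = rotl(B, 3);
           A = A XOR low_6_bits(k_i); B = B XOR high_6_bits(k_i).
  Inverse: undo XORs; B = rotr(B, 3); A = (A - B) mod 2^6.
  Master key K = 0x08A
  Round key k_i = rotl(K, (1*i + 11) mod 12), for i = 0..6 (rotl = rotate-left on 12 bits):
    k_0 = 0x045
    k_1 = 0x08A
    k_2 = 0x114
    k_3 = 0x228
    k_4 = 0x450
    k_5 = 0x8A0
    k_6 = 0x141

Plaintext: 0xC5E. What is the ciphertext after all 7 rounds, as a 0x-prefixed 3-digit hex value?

s_0 = plaintext = 0xC5E
s_1 = Round(s_0, k_0) = 0x2B2
s_2 = Round(s_1, k_1) = 0xD94
s_3 = Round(s_2, k_2) = 0x7A6
s_4 = Round(s_3, k_3) = 0xB3C
s_5 = Round(s_4, k_4) = 0xE36
s_6 = Round(s_5, k_5) = 0x394
s_7 = Round(s_6, k_6) = 0x8E7

0x8E7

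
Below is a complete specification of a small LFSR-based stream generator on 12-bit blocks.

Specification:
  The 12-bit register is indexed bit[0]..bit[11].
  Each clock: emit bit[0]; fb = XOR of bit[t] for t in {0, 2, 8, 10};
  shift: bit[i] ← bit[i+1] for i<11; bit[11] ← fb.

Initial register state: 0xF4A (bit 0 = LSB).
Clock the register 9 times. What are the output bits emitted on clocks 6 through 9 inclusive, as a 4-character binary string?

reg_0 = 0xF4A
clock 1: out=0, reg = 0x7A5
clock 2: out=1, reg = 0x3D2
clock 3: out=0, reg = 0x9E9
clock 4: out=1, reg = 0x4F4
clock 5: out=0, reg = 0x27A
clock 6: out=0, reg = 0x13D
clock 7: out=1, reg = 0x89E
clock 8: out=0, reg = 0xC4F
clock 9: out=1, reg = 0xE27

0101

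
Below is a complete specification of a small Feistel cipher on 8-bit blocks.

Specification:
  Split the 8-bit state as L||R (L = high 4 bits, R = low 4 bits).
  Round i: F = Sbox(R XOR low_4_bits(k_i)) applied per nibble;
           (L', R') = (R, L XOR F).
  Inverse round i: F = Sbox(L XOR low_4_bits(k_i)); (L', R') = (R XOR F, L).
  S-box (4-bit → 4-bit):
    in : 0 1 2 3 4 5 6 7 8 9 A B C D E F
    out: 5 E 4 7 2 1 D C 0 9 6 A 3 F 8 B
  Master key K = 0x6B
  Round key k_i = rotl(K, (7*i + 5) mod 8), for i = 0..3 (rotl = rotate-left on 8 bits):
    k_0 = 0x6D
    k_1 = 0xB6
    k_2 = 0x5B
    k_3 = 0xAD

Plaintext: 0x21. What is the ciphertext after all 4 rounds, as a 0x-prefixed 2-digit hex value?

0xC3

s_0 = plaintext = 0x21
s_1 = Round(s_0, k_0) = 0x11
s_2 = Round(s_1, k_1) = 0x1D
s_3 = Round(s_2, k_2) = 0xDC
s_4 = Round(s_3, k_3) = 0xC3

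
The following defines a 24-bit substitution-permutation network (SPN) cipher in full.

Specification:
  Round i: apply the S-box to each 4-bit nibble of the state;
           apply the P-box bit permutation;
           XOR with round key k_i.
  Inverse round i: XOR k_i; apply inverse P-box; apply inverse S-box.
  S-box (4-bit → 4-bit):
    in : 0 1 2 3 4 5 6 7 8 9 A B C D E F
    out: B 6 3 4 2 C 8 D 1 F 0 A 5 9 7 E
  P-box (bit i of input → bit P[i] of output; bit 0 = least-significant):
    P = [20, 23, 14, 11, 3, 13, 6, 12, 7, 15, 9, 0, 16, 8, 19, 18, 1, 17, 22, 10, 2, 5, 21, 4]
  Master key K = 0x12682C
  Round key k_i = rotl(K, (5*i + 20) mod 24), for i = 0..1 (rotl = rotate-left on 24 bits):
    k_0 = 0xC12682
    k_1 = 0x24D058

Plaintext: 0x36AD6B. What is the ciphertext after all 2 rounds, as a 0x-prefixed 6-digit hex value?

s_0 = plaintext = 0x36AD6B
s_1 = Round(s_0, k_0) = 0x613A03
s_2 = Round(s_1, k_1) = 0x6EA040

0x6EA040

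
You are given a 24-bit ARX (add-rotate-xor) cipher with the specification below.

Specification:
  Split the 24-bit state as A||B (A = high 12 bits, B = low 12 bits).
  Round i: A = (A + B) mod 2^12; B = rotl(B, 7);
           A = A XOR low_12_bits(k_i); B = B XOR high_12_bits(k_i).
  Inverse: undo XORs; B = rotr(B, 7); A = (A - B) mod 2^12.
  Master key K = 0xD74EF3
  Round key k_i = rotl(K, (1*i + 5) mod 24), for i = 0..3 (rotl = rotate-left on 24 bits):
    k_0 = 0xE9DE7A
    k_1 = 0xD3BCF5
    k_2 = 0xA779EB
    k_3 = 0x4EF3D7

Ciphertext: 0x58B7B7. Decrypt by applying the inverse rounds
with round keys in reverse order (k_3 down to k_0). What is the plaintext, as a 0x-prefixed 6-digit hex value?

0x3B777B

s_0 = ciphertext = 0x58B7B7
s_1 = InvRound(s_0, k_3) = 0xB56B06
s_2 = InvRound(s_1, k_2) = 0x49BE22
s_3 = InvRound(s_2, k_1) = 0x548326
s_4 = InvRound(s_3, k_0) = 0x3B777B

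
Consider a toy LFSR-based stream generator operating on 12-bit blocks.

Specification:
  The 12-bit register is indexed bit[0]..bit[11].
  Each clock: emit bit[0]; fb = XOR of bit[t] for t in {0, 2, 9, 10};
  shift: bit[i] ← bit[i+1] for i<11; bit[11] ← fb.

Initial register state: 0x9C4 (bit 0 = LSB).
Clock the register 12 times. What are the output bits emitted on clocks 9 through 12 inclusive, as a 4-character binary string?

1001

reg_0 = 0x9C4
clock 1: out=0, reg = 0xCE2
clock 2: out=0, reg = 0xE71
clock 3: out=1, reg = 0xF38
clock 4: out=0, reg = 0x79C
clock 5: out=0, reg = 0xBCE
clock 6: out=0, reg = 0x5E7
clock 7: out=1, reg = 0xAF3
clock 8: out=1, reg = 0x579
clock 9: out=1, reg = 0x2BC
clock 10: out=0, reg = 0x15E
clock 11: out=0, reg = 0x8AF
clock 12: out=1, reg = 0x457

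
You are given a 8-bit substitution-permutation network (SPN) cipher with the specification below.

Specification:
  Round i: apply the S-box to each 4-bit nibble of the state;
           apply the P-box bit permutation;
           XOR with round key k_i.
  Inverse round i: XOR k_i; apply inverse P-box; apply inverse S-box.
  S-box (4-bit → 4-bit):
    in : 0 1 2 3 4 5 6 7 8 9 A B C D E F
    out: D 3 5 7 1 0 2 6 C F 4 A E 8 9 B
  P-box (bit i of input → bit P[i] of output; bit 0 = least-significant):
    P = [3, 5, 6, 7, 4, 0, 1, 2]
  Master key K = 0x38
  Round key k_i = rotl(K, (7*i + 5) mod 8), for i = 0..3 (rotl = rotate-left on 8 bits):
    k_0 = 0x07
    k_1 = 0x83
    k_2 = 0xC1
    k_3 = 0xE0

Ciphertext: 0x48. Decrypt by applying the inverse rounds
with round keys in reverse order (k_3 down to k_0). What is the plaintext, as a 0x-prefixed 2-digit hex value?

s_0 = ciphertext = 0x48
s_1 = InvRound(s_0, k_3) = 0x5F
s_2 = InvRound(s_1, k_2) = 0x0E
s_3 = InvRound(s_2, k_1) = 0xBE
s_4 = InvRound(s_3, k_0) = 0x1F

0x1F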